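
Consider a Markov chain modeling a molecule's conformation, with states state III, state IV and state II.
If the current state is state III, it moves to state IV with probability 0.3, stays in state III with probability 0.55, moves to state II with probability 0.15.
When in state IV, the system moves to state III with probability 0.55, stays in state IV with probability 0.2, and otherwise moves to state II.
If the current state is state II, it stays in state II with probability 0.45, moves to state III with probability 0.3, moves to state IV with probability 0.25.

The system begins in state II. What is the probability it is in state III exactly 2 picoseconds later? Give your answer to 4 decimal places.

0.4375

Sum over the intermediate state after 1 picosecond:
P = P(state II→state III)·P(state III→state III) + P(state II→state IV)·P(state IV→state III) + P(state II→state II)·P(state II→state III)
  = 0.3×0.55 + 0.25×0.55 + 0.45×0.3
  = 0.1650 + 0.1375 + 0.1350 = 0.4375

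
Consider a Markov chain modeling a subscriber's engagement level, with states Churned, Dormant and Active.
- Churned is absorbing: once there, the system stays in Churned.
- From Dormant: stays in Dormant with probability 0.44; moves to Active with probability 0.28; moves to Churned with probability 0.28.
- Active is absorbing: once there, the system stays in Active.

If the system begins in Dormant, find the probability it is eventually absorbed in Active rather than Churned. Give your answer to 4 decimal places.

Let h(s) be the probability of absorption at Active starting from transient state s. Then h(Active) = 1 and h(Churned) = 0. By first-step analysis:
h(Dormant) = 0.28·0 + 0.44·h(Dormant) + 0.28·1
Solving: h(Dormant) = 0.5000.
Starting from Dormant, the probability is 0.5000.

0.5000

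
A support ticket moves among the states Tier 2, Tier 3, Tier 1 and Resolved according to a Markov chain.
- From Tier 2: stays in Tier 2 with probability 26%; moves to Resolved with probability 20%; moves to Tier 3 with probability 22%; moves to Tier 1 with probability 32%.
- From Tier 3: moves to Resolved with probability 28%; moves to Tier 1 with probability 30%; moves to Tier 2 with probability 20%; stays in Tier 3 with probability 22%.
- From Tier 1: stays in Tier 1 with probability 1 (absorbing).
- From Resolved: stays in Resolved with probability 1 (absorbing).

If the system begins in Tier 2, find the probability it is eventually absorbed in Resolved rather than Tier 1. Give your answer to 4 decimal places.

0.4081

Let h(s) be the probability of absorption at Resolved starting from transient state s. Then h(Resolved) = 1 and h(Tier 1) = 0. By first-step analysis:
h(Tier 2) = 0.26·h(Tier 2) + 0.22·h(Tier 3) + 0.32·0 + 0.2·1
h(Tier 3) = 0.2·h(Tier 2) + 0.22·h(Tier 3) + 0.3·0 + 0.28·1
Solving: h(Tier 2) = 0.4081, h(Tier 3) = 0.4636.
Starting from Tier 2, the probability is 0.4081.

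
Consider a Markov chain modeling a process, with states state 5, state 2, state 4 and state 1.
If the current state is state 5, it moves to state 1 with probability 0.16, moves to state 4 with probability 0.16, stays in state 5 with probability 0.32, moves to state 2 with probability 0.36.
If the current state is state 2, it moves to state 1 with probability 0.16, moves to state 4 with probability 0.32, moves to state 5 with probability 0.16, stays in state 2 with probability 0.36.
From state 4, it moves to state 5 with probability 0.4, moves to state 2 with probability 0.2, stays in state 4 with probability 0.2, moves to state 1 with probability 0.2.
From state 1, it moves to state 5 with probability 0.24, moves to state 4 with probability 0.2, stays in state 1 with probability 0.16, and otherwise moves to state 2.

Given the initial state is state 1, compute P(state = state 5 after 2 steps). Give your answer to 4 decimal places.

0.2592

Propagate the distribution vector 2 steps from state 1.
After 0 steps: (0.0000, 0.0000, 0.0000, 1.0000)
After 1 step: (0.2400, 0.4000, 0.2000, 0.1600)
After 2 steps: (0.2592, 0.3344, 0.2384, 0.1680)
P(in state 5 after 2 steps) = 0.2592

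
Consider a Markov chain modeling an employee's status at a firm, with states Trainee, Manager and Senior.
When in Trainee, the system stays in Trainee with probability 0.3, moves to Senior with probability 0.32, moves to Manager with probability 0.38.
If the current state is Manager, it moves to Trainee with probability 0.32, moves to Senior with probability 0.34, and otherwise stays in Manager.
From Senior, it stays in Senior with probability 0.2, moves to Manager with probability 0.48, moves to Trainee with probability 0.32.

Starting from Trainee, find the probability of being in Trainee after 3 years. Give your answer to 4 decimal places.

0.3137

Propagate the distribution vector 3 years from Trainee.
After 0 years: (1.0000, 0.0000, 0.0000)
After 1 year: (0.3000, 0.3800, 0.3200)
After 2 years: (0.3140, 0.3968, 0.2892)
After 3 years: (0.3137, 0.3930, 0.2932)
P(in Trainee after 3 years) = 0.3137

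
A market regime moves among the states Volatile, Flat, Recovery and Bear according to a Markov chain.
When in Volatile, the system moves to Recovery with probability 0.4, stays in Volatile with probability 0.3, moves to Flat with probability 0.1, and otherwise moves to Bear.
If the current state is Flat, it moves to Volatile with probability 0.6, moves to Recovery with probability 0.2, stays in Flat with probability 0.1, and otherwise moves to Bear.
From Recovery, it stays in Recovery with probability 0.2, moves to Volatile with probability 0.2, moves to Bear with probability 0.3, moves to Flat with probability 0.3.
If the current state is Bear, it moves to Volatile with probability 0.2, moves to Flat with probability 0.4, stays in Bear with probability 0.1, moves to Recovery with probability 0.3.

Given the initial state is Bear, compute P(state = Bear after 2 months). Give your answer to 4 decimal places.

0.1800

Propagate the distribution vector 2 months from Bear.
After 0 months: (0.0000, 0.0000, 0.0000, 1.0000)
After 1 month: (0.2000, 0.4000, 0.3000, 0.1000)
After 2 months: (0.3800, 0.1900, 0.2500, 0.1800)
P(in Bear after 2 months) = 0.1800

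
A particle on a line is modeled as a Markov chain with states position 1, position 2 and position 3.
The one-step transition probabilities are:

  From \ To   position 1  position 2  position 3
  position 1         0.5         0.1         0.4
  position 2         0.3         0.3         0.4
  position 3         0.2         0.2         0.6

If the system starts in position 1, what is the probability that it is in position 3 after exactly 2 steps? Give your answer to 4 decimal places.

Sum over the intermediate state after 1 step:
P = P(position 1→position 1)·P(position 1→position 3) + P(position 1→position 2)·P(position 2→position 3) + P(position 1→position 3)·P(position 3→position 3)
  = 0.5×0.4 + 0.1×0.4 + 0.4×0.6
  = 0.2000 + 0.0400 + 0.2400 = 0.4800

0.4800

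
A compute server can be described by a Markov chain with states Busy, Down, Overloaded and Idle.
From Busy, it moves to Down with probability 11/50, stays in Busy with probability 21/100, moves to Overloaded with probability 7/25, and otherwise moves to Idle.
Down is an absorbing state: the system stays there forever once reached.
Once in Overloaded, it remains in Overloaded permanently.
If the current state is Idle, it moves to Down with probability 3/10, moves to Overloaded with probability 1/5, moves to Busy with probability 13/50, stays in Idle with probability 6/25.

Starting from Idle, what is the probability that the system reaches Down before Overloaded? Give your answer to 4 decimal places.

0.5604

Let h(s) be the probability of absorption at Down starting from transient state s. Then h(Down) = 1 and h(Overloaded) = 0. By first-step analysis:
h(Busy) = 0.21·h(Busy) + 0.22·1 + 0.28·0 + 0.29·h(Idle)
h(Idle) = 0.26·h(Busy) + 0.3·1 + 0.2·0 + 0.24·h(Idle)
Solving: h(Busy) = 0.4842, h(Idle) = 0.5604.
Starting from Idle, the probability is 0.5604.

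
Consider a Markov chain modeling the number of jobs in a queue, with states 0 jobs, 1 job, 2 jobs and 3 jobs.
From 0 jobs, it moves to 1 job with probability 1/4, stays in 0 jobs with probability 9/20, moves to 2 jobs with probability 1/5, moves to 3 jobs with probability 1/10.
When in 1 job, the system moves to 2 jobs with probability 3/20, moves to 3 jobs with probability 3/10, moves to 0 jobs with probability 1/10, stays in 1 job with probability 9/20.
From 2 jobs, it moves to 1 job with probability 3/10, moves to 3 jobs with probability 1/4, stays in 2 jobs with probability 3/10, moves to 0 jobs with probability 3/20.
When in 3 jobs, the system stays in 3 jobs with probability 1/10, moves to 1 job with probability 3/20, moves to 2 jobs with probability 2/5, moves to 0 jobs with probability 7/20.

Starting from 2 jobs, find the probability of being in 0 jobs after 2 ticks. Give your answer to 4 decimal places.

Propagate the distribution vector 2 ticks from 2 jobs.
After 0 ticks: (0.0000, 0.0000, 1.0000, 0.0000)
After 1 tick: (0.1500, 0.3000, 0.3000, 0.2500)
After 2 ticks: (0.2300, 0.3000, 0.2650, 0.2050)
P(in 0 jobs after 2 ticks) = 0.2300

0.2300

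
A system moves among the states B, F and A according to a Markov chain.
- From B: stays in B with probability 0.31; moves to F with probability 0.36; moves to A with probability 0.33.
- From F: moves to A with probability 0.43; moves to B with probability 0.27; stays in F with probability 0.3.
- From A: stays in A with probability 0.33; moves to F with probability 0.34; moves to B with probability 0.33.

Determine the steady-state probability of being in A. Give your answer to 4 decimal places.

Let the stationary distribution be π with π = πP and π_1 + π_2 + π_3 = 1.
π_1 = 0.31·π_1 + 0.27·π_2 + 0.33·π_3
π_2 = 0.36·π_1 + 0.3·π_2 + 0.34·π_3
Solving with the normalization constraint gives π = (0.3040, 0.3328, 0.3633).
So the stationary probability of A is 0.3633.

0.3633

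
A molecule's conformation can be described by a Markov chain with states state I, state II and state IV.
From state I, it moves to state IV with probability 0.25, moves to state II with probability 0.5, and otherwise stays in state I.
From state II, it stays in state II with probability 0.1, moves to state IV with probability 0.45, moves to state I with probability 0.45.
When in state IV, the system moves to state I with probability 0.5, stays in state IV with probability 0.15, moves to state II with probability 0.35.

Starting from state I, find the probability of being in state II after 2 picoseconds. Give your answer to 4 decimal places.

0.2625

Sum over the intermediate state after 1 picosecond:
P = P(state I→state I)·P(state I→state II) + P(state I→state II)·P(state II→state II) + P(state I→state IV)·P(state IV→state II)
  = 0.25×0.5 + 0.5×0.1 + 0.25×0.35
  = 0.1250 + 0.0500 + 0.0875 = 0.2625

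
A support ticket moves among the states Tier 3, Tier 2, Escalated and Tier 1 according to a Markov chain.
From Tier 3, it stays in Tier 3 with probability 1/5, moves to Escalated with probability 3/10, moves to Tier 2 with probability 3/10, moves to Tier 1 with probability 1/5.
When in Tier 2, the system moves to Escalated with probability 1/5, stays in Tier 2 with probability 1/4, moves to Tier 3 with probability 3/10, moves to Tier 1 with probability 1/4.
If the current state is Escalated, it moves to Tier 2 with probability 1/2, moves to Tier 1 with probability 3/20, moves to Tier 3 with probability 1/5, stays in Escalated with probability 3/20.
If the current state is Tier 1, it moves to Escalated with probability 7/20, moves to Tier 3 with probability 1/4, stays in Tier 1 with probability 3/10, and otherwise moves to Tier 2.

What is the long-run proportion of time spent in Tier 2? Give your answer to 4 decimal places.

0.2897

Let the stationary distribution be π with π = πP and π_1 + π_2 + π_3 + π_4 = 1.
π_1 = 0.2·π_1 + 0.3·π_2 + 0.2·π_3 + 0.25·π_4
π_2 = 0.3·π_1 + 0.25·π_2 + 0.5·π_3 + 0.1·π_4
π_3 = 0.3·π_1 + 0.2·π_2 + 0.15·π_3 + 0.35·π_4
Solving with the normalization constraint gives π = (0.2402, 0.2897, 0.2454, 0.2247).
So the stationary probability of Tier 2 is 0.2897.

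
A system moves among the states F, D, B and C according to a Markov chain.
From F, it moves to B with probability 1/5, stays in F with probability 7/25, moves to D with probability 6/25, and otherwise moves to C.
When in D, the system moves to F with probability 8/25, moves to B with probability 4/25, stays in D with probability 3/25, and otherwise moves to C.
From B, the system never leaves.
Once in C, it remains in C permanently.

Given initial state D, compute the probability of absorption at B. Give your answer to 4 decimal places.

0.3218

Let h(s) be the probability of absorption at B starting from transient state s. Then h(B) = 1 and h(C) = 0. By first-step analysis:
h(F) = 0.28·h(F) + 0.24·h(D) + 0.2·1 + 0.28·0
h(D) = 0.32·h(F) + 0.12·h(D) + 0.16·1 + 0.4·0
Solving: h(F) = 0.3851, h(D) = 0.3218.
Starting from D, the probability is 0.3218.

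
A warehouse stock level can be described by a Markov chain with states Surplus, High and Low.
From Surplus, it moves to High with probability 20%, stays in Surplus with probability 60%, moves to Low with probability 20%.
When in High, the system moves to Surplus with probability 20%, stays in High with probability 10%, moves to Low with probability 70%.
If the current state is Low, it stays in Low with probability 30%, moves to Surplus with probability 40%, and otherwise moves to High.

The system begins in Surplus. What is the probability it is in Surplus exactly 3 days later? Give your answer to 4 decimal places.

Propagate the distribution vector 3 days from Surplus.
After 0 days: (1.0000, 0.0000, 0.0000)
After 1 day: (0.6000, 0.2000, 0.2000)
After 2 days: (0.4800, 0.2000, 0.3200)
After 3 days: (0.4560, 0.2120, 0.3320)
P(in Surplus after 3 days) = 0.4560

0.4560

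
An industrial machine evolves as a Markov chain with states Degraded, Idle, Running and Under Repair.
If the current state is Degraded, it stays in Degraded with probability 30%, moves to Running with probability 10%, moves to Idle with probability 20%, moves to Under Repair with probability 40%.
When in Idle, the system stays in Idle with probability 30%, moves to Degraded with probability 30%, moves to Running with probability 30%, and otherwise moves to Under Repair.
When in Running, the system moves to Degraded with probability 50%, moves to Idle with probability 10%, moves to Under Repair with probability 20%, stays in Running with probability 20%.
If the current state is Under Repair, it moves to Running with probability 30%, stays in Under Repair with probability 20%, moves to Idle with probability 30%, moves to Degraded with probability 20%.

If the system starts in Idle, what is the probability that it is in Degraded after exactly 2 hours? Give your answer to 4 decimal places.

0.3500

Propagate the distribution vector 2 hours from Idle.
After 0 hours: (0.0000, 1.0000, 0.0000, 0.0000)
After 1 hour: (0.3000, 0.3000, 0.3000, 0.1000)
After 2 hours: (0.3500, 0.2100, 0.2100, 0.2300)
P(in Degraded after 2 hours) = 0.3500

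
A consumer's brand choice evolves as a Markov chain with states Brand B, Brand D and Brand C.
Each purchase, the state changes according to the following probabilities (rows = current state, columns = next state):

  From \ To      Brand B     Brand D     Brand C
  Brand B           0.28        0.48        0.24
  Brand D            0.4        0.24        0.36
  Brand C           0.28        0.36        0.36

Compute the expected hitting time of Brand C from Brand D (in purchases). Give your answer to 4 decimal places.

Let t(s) be the expected number of purchases to first reach Brand C from state s, with t(Brand C) = 0. Conditioning on the first purchase:
t(Brand B) = 1 + 0.28·t(Brand B) + 0.48·t(Brand D)
t(Brand D) = 1 + 0.4·t(Brand B) + 0.24·t(Brand D)
Solving: t(Brand B) = 3.4910, t(Brand D) = 3.1532.
Expected purchases from Brand D to Brand C: 3.1532.

3.1532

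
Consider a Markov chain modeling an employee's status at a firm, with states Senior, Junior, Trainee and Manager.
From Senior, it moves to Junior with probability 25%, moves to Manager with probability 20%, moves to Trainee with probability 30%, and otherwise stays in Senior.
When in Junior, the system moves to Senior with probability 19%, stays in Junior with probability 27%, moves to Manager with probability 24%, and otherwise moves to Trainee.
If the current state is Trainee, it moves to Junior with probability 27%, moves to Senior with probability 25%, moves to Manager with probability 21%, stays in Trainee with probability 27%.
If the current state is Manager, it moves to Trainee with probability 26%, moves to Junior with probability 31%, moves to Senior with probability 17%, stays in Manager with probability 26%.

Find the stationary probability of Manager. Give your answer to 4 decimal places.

0.2275

Let the stationary distribution be π with π = πP and π_1 + π_2 + π_3 + π_4 = 1.
π_1 = 0.25·π_1 + 0.19·π_2 + 0.25·π_3 + 0.17·π_4
π_2 = 0.25·π_1 + 0.27·π_2 + 0.27·π_3 + 0.31·π_4
π_3 = 0.3·π_1 + 0.3·π_2 + 0.27·π_3 + 0.26·π_4
Solving with the normalization constraint gives π = (0.2153, 0.2748, 0.2824, 0.2275).
So the stationary probability of Manager is 0.2275.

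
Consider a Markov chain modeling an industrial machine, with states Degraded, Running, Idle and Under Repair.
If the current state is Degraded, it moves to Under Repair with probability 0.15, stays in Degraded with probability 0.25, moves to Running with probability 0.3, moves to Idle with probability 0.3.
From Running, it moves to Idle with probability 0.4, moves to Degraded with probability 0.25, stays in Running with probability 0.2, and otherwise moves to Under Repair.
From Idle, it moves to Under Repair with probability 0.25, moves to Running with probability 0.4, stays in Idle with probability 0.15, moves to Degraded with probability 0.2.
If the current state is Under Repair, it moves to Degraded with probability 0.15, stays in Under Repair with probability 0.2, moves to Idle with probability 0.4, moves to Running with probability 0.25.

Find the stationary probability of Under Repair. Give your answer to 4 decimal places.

0.1898

Let the stationary distribution be π with π = πP and π_1 + π_2 + π_3 + π_4 = 1.
π_1 = 0.25·π_1 + 0.25·π_2 + 0.2·π_3 + 0.15·π_4
π_2 = 0.3·π_1 + 0.2·π_2 + 0.4·π_3 + 0.25·π_4
π_3 = 0.3·π_1 + 0.4·π_2 + 0.15·π_3 + 0.4·π_4
Solving with the normalization constraint gives π = (0.2159, 0.2916, 0.3027, 0.1898).
So the stationary probability of Under Repair is 0.1898.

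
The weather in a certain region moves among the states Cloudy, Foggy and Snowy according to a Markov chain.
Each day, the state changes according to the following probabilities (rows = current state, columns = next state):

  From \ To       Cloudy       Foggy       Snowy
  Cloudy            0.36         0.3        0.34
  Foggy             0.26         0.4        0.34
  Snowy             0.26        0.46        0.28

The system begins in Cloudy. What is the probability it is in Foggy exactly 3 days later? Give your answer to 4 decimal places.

0.3896

Propagate the distribution vector 3 days from Cloudy.
After 0 days: (1.0000, 0.0000, 0.0000)
After 1 day: (0.3600, 0.3000, 0.3400)
After 2 days: (0.2960, 0.3844, 0.3196)
After 3 days: (0.2896, 0.3896, 0.3208)
P(in Foggy after 3 days) = 0.3896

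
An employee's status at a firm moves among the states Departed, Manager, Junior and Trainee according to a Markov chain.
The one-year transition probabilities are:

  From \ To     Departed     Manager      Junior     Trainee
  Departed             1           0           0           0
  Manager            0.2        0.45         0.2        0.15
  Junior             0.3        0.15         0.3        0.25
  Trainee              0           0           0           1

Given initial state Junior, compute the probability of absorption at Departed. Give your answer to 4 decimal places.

0.5493

Let h(s) be the probability of absorption at Departed starting from transient state s. Then h(Departed) = 1 and h(Trainee) = 0. By first-step analysis:
h(Manager) = 0.2·1 + 0.45·h(Manager) + 0.2·h(Junior) + 0.15·0
h(Junior) = 0.3·1 + 0.15·h(Manager) + 0.3·h(Junior) + 0.25·0
Solving: h(Manager) = 0.5634, h(Junior) = 0.5493.
Starting from Junior, the probability is 0.5493.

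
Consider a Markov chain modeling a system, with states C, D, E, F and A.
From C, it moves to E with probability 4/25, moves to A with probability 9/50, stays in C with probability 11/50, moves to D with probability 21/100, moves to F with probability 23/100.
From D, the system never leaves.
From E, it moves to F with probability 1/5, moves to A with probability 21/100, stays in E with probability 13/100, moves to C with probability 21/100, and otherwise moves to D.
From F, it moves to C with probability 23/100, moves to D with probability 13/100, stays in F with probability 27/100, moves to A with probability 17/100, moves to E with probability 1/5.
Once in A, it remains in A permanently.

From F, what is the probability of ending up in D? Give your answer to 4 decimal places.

Let h(s) be the probability of absorption at D starting from transient state s. Then h(D) = 1 and h(A) = 0. By first-step analysis:
h(C) = 0.22·h(C) + 0.21·1 + 0.16·h(E) + 0.23·h(F) + 0.18·0
h(E) = 0.21·h(C) + 0.25·1 + 0.13·h(E) + 0.2·h(F) + 0.21·0
h(F) = 0.23·h(C) + 0.13·1 + 0.2·h(E) + 0.27·h(F) + 0.17·0
Solving: h(C) = 0.5200, h(E) = 0.5245, h(F) = 0.4856.
Starting from F, the probability is 0.4856.

0.4856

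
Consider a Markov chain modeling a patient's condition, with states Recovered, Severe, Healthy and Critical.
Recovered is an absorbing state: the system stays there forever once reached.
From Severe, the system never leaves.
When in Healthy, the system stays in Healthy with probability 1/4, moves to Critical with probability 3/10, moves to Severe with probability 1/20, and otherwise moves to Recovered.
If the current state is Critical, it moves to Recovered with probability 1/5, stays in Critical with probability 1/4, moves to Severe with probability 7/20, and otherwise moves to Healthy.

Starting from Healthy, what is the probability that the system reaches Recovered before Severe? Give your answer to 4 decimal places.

Let h(s) be the probability of absorption at Recovered starting from transient state s. Then h(Recovered) = 1 and h(Severe) = 0. By first-step analysis:
h(Healthy) = 0.4·1 + 0.05·0 + 0.25·h(Healthy) + 0.3·h(Critical)
h(Critical) = 0.2·1 + 0.35·0 + 0.2·h(Healthy) + 0.25·h(Critical)
Solving: h(Healthy) = 0.7164, h(Critical) = 0.4577.
Starting from Healthy, the probability is 0.7164.

0.7164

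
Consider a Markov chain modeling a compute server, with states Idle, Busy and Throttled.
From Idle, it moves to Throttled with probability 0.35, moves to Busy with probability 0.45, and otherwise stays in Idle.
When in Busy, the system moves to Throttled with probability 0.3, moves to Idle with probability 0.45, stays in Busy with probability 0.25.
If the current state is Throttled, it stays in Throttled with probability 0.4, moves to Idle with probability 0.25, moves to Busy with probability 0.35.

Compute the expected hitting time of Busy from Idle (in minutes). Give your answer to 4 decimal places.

2.4204

Let t(s) be the expected number of minutes to first reach Busy from state s, with t(Busy) = 0. Conditioning on the first minute:
t(Idle) = 1 + 0.2·t(Idle) + 0.35·t(Throttled)
t(Throttled) = 1 + 0.25·t(Idle) + 0.4·t(Throttled)
Solving: t(Idle) = 2.4204, t(Throttled) = 2.6752.
Expected minutes from Idle to Busy: 2.4204.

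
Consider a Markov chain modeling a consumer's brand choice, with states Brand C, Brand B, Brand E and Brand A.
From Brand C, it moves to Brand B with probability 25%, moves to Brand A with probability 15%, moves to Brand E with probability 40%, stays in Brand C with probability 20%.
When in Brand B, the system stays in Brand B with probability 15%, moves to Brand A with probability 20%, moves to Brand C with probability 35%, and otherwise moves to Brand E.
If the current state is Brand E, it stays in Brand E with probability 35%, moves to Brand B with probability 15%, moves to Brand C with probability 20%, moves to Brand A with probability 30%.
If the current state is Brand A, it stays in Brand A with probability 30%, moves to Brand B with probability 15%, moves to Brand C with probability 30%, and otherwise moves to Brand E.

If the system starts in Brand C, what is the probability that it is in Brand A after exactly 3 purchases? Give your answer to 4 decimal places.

Propagate the distribution vector 3 purchases from Brand C.
After 0 purchases: (1.0000, 0.0000, 0.0000, 0.0000)
After 1 purchase: (0.2000, 0.2500, 0.4000, 0.1500)
After 2 purchases: (0.2525, 0.1700, 0.3325, 0.2450)
After 3 purchases: (0.2500, 0.1753, 0.3296, 0.2451)
P(in Brand A after 3 purchases) = 0.2451

0.2451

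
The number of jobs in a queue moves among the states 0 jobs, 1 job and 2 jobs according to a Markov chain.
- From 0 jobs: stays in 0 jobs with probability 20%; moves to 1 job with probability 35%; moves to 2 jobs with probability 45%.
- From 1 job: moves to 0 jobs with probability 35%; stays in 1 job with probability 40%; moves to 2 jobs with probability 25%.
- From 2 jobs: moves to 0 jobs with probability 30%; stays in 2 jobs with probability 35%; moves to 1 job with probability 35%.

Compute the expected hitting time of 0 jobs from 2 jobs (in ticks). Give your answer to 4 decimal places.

Let t(s) be the expected number of ticks to first reach 0 jobs from state s, with t(0 jobs) = 0. Conditioning on the first tick:
t(1 job) = 1 + 0.4·t(1 job) + 0.25·t(2 jobs)
t(2 jobs) = 1 + 0.35·t(1 job) + 0.35·t(2 jobs)
Solving: t(1 job) = 2.9752, t(2 jobs) = 3.1405.
Expected ticks from 2 jobs to 0 jobs: 3.1405.

3.1405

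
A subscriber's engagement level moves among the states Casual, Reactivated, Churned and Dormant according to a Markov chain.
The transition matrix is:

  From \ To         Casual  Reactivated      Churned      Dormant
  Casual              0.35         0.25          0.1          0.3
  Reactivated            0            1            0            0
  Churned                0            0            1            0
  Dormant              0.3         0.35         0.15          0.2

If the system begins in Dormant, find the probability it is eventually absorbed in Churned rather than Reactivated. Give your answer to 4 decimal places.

Let h(s) be the probability of absorption at Churned starting from transient state s. Then h(Churned) = 1 and h(Reactivated) = 0. By first-step analysis:
h(Casual) = 0.35·h(Casual) + 0.25·0 + 0.1·1 + 0.3·h(Dormant)
h(Dormant) = 0.3·h(Casual) + 0.35·0 + 0.15·1 + 0.2·h(Dormant)
Solving: h(Casual) = 0.2907, h(Dormant) = 0.2965.
Starting from Dormant, the probability is 0.2965.

0.2965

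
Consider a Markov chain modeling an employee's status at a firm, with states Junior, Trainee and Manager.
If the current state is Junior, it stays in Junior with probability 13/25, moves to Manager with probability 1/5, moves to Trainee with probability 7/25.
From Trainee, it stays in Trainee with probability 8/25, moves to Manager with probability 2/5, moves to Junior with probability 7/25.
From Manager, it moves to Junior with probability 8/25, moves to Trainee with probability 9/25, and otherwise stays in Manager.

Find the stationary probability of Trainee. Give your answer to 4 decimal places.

Let the stationary distribution be π with π = πP and π_1 + π_2 + π_3 = 1.
π_1 = 0.52·π_1 + 0.28·π_2 + 0.32·π_3
π_2 = 0.28·π_1 + 0.32·π_2 + 0.36·π_3
Solving with the normalization constraint gives π = (0.3842, 0.3166, 0.2992).
So the stationary probability of Trainee is 0.3166.

0.3166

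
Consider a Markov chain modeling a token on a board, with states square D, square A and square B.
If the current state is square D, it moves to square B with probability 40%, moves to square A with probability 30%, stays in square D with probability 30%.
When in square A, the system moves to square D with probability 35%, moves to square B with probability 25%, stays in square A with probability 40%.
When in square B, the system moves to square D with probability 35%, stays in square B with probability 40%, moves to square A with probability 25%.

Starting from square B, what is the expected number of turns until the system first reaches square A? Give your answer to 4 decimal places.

Let t(s) be the expected number of turns to first reach square A from state s, with t(square A) = 0. Conditioning on the first turn:
t(square D) = 1 + 0.3·t(square D) + 0.4·t(square B)
t(square B) = 1 + 0.35·t(square D) + 0.4·t(square B)
Solving: t(square D) = 3.5714, t(square B) = 3.7500.
Expected turns from square B to square A: 3.7500.

3.7500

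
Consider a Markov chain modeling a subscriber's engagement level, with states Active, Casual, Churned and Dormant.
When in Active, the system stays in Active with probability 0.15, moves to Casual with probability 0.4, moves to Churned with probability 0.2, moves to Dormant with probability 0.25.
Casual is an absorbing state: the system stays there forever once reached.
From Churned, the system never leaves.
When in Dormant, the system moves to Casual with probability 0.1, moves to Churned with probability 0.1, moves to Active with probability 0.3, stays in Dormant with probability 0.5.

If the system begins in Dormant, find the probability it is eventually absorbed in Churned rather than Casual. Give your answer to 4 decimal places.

Let h(s) be the probability of absorption at Churned starting from transient state s. Then h(Churned) = 1 and h(Casual) = 0. By first-step analysis:
h(Active) = 0.15·h(Active) + 0.4·0 + 0.2·1 + 0.25·h(Dormant)
h(Dormant) = 0.3·h(Active) + 0.1·0 + 0.1·1 + 0.5·h(Dormant)
Solving: h(Active) = 0.3571, h(Dormant) = 0.4143.
Starting from Dormant, the probability is 0.4143.

0.4143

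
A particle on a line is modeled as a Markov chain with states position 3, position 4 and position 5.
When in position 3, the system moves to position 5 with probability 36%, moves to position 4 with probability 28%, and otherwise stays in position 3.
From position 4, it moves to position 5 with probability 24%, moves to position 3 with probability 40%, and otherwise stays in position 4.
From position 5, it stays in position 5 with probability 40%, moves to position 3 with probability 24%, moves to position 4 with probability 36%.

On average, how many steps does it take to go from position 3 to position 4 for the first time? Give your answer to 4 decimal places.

3.2258

Let t(s) be the expected number of steps to first reach position 4 from state s, with t(position 4) = 0. Conditioning on the first step:
t(position 3) = 1 + 0.36·t(position 3) + 0.36·t(position 5)
t(position 5) = 1 + 0.24·t(position 3) + 0.4·t(position 5)
Solving: t(position 3) = 3.2258, t(position 5) = 2.9570.
Expected steps from position 3 to position 4: 3.2258.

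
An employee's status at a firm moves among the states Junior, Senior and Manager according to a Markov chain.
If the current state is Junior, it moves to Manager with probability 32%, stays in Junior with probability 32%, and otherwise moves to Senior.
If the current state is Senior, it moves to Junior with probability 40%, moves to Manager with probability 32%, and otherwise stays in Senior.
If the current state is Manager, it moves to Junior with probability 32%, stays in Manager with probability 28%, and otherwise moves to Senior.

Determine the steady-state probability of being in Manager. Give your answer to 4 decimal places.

Let the stationary distribution be π with π = πP and π_1 + π_2 + π_3 = 1.
π_1 = 0.32·π_1 + 0.4·π_2 + 0.32·π_3
π_2 = 0.36·π_1 + 0.28·π_2 + 0.4·π_3
Solving with the normalization constraint gives π = (0.3476, 0.3447, 0.3077).
So the stationary probability of Manager is 0.3077.

0.3077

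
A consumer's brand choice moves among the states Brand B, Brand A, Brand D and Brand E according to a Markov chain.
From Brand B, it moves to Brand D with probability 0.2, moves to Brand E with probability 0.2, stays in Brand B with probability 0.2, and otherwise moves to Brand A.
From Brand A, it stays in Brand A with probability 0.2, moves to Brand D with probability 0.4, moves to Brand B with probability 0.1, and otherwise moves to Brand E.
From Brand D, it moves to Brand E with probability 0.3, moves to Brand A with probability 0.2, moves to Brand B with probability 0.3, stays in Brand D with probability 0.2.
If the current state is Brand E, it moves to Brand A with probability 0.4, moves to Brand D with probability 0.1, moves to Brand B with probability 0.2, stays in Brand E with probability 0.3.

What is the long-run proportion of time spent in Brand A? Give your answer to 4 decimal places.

Let the stationary distribution be π with π = πP and π_1 + π_2 + π_3 + π_4 = 1.
π_1 = 0.2·π_1 + 0.1·π_2 + 0.3·π_3 + 0.2·π_4
π_2 = 0.4·π_1 + 0.2·π_2 + 0.2·π_3 + 0.4·π_4
π_3 = 0.2·π_1 + 0.4·π_2 + 0.2·π_3 + 0.1·π_4
Solving with the normalization constraint gives π = (0.1936, 0.2948, 0.2309, 0.2806).
So the stationary probability of Brand A is 0.2948.

0.2948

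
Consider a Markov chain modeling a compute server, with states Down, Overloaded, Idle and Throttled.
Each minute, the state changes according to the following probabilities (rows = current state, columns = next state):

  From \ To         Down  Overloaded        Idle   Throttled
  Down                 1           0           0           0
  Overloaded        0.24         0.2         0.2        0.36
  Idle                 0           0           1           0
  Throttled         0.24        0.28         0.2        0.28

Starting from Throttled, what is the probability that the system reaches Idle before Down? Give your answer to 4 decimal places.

0.4545

Let h(s) be the probability of absorption at Idle starting from transient state s. Then h(Idle) = 1 and h(Down) = 0. By first-step analysis:
h(Overloaded) = 0.24·0 + 0.2·h(Overloaded) + 0.2·1 + 0.36·h(Throttled)
h(Throttled) = 0.24·0 + 0.28·h(Overloaded) + 0.2·1 + 0.28·h(Throttled)
Solving: h(Overloaded) = 0.4545, h(Throttled) = 0.4545.
Starting from Throttled, the probability is 0.4545.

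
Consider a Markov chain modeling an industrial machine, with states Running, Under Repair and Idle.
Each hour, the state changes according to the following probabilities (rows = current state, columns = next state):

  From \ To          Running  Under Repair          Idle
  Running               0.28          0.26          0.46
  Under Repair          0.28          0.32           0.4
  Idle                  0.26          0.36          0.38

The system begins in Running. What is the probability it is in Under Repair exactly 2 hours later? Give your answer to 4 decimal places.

Sum over the intermediate state after 1 hour:
P = P(Running→Running)·P(Running→Under Repair) + P(Running→Under Repair)·P(Under Repair→Under Repair) + P(Running→Idle)·P(Idle→Under Repair)
  = 0.28×0.26 + 0.26×0.32 + 0.46×0.36
  = 0.0728 + 0.0832 + 0.1656 = 0.3216

0.3216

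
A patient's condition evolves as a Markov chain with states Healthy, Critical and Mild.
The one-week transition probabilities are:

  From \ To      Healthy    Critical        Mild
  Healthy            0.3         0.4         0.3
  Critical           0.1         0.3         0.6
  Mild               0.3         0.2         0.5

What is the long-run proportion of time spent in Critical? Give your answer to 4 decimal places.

0.2766

Let the stationary distribution be π with π = πP and π_1 + π_2 + π_3 = 1.
π_1 = 0.3·π_1 + 0.1·π_2 + 0.3·π_3
π_2 = 0.4·π_1 + 0.3·π_2 + 0.2·π_3
Solving with the normalization constraint gives π = (0.2447, 0.2766, 0.4787).
So the stationary probability of Critical is 0.2766.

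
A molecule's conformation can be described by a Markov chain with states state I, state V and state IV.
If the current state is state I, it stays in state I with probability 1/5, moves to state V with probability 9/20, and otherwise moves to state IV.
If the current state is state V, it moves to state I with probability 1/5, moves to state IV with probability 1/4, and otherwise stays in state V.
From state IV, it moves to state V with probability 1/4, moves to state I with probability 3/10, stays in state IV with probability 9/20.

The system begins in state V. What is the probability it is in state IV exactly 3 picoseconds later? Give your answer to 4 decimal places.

0.3365

Propagate the distribution vector 3 picoseconds from state V.
After 0 picoseconds: (0.0000, 1.0000, 0.0000)
After 1 picosecond: (0.2000, 0.5500, 0.2500)
After 2 picoseconds: (0.2250, 0.4550, 0.3200)
After 3 picoseconds: (0.2320, 0.4315, 0.3365)
P(in state IV after 3 picoseconds) = 0.3365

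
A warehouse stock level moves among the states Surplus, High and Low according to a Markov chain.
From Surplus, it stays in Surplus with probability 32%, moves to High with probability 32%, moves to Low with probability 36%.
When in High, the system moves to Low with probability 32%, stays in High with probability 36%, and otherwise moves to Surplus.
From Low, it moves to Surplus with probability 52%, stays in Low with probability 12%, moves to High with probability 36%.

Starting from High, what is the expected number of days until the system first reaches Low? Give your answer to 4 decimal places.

3.0048

Let t(s) be the expected number of days to first reach Low from state s, with t(Low) = 0. Conditioning on the first day:
t(Surplus) = 1 + 0.32·t(Surplus) + 0.32·t(High)
t(High) = 1 + 0.32·t(Surplus) + 0.36·t(High)
Solving: t(Surplus) = 2.8846, t(High) = 3.0048.
Expected days from High to Low: 3.0048.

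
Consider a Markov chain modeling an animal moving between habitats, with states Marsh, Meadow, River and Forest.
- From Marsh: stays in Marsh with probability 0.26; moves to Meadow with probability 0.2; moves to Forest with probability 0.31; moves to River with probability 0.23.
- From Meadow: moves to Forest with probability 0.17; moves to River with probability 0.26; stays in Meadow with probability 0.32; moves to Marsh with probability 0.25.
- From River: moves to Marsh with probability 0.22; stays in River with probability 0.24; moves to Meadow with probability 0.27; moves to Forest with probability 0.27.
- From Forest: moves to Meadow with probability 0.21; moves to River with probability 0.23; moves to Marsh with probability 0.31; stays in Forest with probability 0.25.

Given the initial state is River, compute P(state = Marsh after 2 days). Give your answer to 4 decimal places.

Propagate the distribution vector 2 days from River.
After 0 days: (0.0000, 0.0000, 1.0000, 0.0000)
After 1 day: (0.2200, 0.2700, 0.2400, 0.2700)
After 2 days: (0.2612, 0.2519, 0.2405, 0.2464)
P(in Marsh after 2 days) = 0.2612

0.2612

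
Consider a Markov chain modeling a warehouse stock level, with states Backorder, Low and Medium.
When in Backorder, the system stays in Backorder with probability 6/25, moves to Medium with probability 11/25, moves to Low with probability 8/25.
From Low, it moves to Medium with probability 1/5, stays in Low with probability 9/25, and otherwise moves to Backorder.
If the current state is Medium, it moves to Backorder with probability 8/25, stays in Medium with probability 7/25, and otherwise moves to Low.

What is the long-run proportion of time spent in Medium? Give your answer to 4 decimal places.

Let the stationary distribution be π with π = πP and π_1 + π_2 + π_3 = 1.
π_1 = 0.24·π_1 + 0.44·π_2 + 0.32·π_3
π_2 = 0.32·π_1 + 0.36·π_2 + 0.4·π_3
Solving with the normalization constraint gives π = (0.3362, 0.3588, 0.3051).
So the stationary probability of Medium is 0.3051.

0.3051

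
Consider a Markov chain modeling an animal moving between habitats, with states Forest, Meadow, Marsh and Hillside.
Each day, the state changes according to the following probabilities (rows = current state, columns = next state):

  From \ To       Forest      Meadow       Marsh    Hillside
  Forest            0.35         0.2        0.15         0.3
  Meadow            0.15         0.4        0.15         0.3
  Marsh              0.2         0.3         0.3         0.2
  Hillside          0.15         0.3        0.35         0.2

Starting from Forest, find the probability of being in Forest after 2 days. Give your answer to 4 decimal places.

0.2275

Propagate the distribution vector 2 days from Forest.
After 0 days: (1.0000, 0.0000, 0.0000, 0.0000)
After 1 day: (0.3500, 0.2000, 0.1500, 0.3000)
After 2 days: (0.2275, 0.2850, 0.2325, 0.2550)
P(in Forest after 2 days) = 0.2275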